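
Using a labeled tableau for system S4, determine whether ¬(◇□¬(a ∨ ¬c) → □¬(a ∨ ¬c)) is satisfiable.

Satisfiable

1. ¬(◇□¬(a ∨ ¬c) → □¬(a ∨ ¬c)), 0
2. ◇□¬(a ∨ ¬c), 0   [¬→-rule on 1]
3. ¬□¬(a ∨ ¬c), 0   [¬→-rule on 1]
4. □¬(a ∨ ¬c), 1   [◇-rule on 2: fresh world 1, 0R1]
5. ¬(a ∨ ¬c), 1   [□-rule on 4 via 1R1]
6. ¬a, 1   [¬∨-rule on 5]
7. c, 1   [¬∨-rule on 5]
8. a ∨ ¬c, 2   [¬□-rule on 3: fresh world 2, 0R2]
9. ¬c, 2   [∨-rule on 8 (branches; this branch)]
Accessibility: 0R0, 0R1, 0R2, 1R1, 2R2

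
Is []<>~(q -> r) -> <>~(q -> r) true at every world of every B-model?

Tableau for the negation ~([]<>~(q -> r) -> <>~(q -> r)):
1. ~([]<>~(q -> r) -> <>~(q -> r)), 0
2. []<>~(q -> r), 0
3. ~<>~(q -> r), 0
4. <>~(q -> r), 0
5. q -> r, 0
6. r, 0
7. ~(q -> r), 1
8. q, 1
9. ~r, 1
10. <>~(q -> r), 1
11. q -> r, 1
12. r, 1
Accessibility: 0R0, 0R1, 1R0, 1R1
Branch closes: r and ~r both at 1.
All branches of the negation close; one closing branch shown above.

Yes, valid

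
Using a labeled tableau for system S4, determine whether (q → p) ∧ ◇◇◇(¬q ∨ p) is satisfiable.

Yes, satisfiable

1. (q → p) ∧ ◇◇◇(¬q ∨ p), u
2. q → p, u   [∧-rule on 1]
3. ◇◇◇(¬q ∨ p), u   [∧-rule on 1]
4. p, u   [→-rule on 2 (branches; this branch)]
5. ◇◇(¬q ∨ p), v   [◇-rule on 3: fresh world v, uRv]
6. ◇(¬q ∨ p), w   [◇-rule on 5: fresh world w, vRw]
7. ¬q ∨ p, x   [◇-rule on 6: fresh world x, wRx]
8. p, x   [∨-rule on 7 (branches; this branch)]
Accessibility: uRu, uRv, uRw, uRx, vRv, vRw, vRx, wRw, wRx, xRx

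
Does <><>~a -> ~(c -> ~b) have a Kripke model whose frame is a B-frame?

Yes, satisfiable

1. <><>~a -> ~(c -> ~b), u
2. ~(c -> ~b), u
3. c, u
4. b, u
Accessibility: uRu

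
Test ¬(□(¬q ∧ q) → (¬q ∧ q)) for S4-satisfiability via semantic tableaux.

Unsatisfiable (every branch closes)

1. ¬(□(¬q ∧ q) → (¬q ∧ q)), w0
2. □(¬q ∧ q), w0
3. ¬(¬q ∧ q), w0
4. ¬q ∧ q, w0
5. ¬q, w0
6. q, w0
Accessibility: w0Rw0
Branch closes: q and ¬q both at w0.
(One branch shown.) All branches close.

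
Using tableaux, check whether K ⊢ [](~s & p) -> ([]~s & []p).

Valid

Tableau for the negation ~([](~s & p) -> ([]~s & []p)):
1. ~([](~s & p) -> ([]~s & []p)), u
2. [](~s & p), u
3. ~([]~s & []p), u
4. ~[]p, u
5. ~p, v
6. ~s & p, v
7. ~s, v
8. p, v
Accessibility: uRv
Branch closes: p and ~p both at v.
All branches of the negation close; one closing branch shown above.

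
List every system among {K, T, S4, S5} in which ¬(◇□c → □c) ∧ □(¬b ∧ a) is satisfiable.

K, T, S4

S4-tableau for the formula:
1. ¬(◇□c → □c) ∧ □(¬b ∧ a), w0
2. ¬(◇□c → □c), w0
3. □(¬b ∧ a), w0
4. ◇□c, w0
5. ¬□c, w0
6. ¬b ∧ a, w0
7. ¬b, w0
8. a, w0
9. □c, w1
10. ¬b ∧ a, w1
11. ¬b, w1
12. a, w1
13. c, w1
14. ¬c, w2
15. ¬b ∧ a, w2
16. ¬b, w2
17. a, w2
Accessibility: w0Rw0, w0Rw1, w0Rw2, w1Rw1, w2Rw2
Complete open branch: satisfiable in S4, hence also in K, T (this S4-model is also a K-model and a T-model).
S5-tableau for the formula:
1. ¬(◇□c → □c) ∧ □(¬b ∧ a), w0
2. ¬(◇□c → □c), w0
3. □(¬b ∧ a), w0
4. ◇□c, w0
5. ¬□c, w0
6. ¬b ∧ a, w0
7. ¬b, w0
8. a, w0
9. □c, w1
10. ¬b ∧ a, w1
11. ¬b, w1
12. a, w1
13. c, w0
14. c, w1
15. ¬c, w2
16. ¬b ∧ a, w2
17. ¬b, w2
18. a, w2
19. c, w2
Accessibility: w0Rw0, w0Rw1, w0Rw2, w1Rw0, w1Rw1, w1Rw2, w2Rw0, w2Rw1, w2Rw2
Branch closes: c and ¬c both at w2.
Every branch closes (one shown): unsatisfiable in S5.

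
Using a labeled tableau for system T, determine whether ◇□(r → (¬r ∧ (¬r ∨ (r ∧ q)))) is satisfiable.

Satisfiable (open branch found)

1. ◇□(r → (¬r ∧ (¬r ∨ (r ∧ q)))), u
2. □(r → (¬r ∧ (¬r ∨ (r ∧ q)))), v
3. r → (¬r ∧ (¬r ∨ (r ∧ q))), v
4. ¬r ∧ (¬r ∨ (r ∧ q)), v
5. ¬r, v
6. ¬r ∨ (r ∧ q), v
Accessibility: uRu, uRv, vRv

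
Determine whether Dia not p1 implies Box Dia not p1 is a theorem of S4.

Invalid (countermodel exists)

Tableau for the negation not (Dia not p1 implies Box Dia not p1):
1. not (Dia not p1 implies Box Dia not p1), w0
2. Dia not p1, w0
3. not Box Dia not p1, w0
4. not p1, w1
5. not Dia not p1, w2
6. p1, w2
Accessibility: w0Rw0, w0Rw1, w0Rw2, w1Rw1, w2Rw2
The negation has an open branch (countermodel exists).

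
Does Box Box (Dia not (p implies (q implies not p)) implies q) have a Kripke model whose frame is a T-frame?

1. Box Box (Dia not (p implies (q implies not p)) implies q), w0
2. Box (Dia not (p implies (q implies not p)) implies q), w0   [Box-rule on 1 via w0Rw0]
3. Dia not (p implies (q implies not p)) implies q, w0   [Box-rule on 2 via w0Rw0]
4. q, w0   [implies-rule on 3 (branches; this branch)]
Accessibility: w0Rw0

Yes, satisfiable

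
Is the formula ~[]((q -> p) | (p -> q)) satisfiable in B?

Unsatisfiable

1. ~[]((q -> p) | (p -> q)), 0
2. ~((q -> p) | (p -> q)), 1
3. ~(q -> p), 1
4. ~(p -> q), 1
5. q, 1
6. ~p, 1
7. p, 1
8. ~q, 1
Accessibility: 0R0, 0R1, 1R0, 1R1
Branch closes: p and ~p both at 1.
(One branch shown.) All branches close.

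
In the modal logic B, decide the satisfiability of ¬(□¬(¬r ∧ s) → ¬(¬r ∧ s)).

Unsatisfiable (every branch closes)

1. ¬(□¬(¬r ∧ s) → ¬(¬r ∧ s)), w0
2. □¬(¬r ∧ s), w0
3. ¬r ∧ s, w0
4. ¬r, w0
5. s, w0
6. ¬(¬r ∧ s), w0
7. ¬s, w0
Accessibility: w0Rw0
Branch closes: s and ¬s both at w0.
Every branch closes; the branch above is one of them.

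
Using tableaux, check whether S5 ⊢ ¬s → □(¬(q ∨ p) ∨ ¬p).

Tableau for the negation ¬(¬s → □(¬(q ∨ p) ∨ ¬p)):
1. ¬(¬s → □(¬(q ∨ p) ∨ ¬p)), u
2. ¬s, u
3. ¬□(¬(q ∨ p) ∨ ¬p), u
4. ¬(¬(q ∨ p) ∨ ¬p), v
5. q ∨ p, v
6. p, v
Accessibility: uRu, uRv, vRu, vRv
The negation has an open branch (countermodel exists).

Invalid (countermodel exists)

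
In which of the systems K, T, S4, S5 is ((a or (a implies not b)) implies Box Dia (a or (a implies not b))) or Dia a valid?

K-tableau for the negation not (((a or (a implies not b)) implies Box Dia (a or (a implies not b))) or Dia a):
1. not (((a or (a implies not b)) implies Box Dia (a or (a implies not b))) or Dia a), u
2. not ((a or (a implies not b)) implies Box Dia (a or (a implies not b))), u   [neg-or-rule on 1]
3. not Dia a, u   [neg-or-rule on 1]
4. a or (a implies not b), u   [neg-implies-rule on 2]
5. not Box Dia (a or (a implies not b)), u   [neg-implies-rule on 2]
6. a implies not b, u   [or-rule on 4 (branches; this branch)]
7. not b, u   [implies-rule on 6 (branches; this branch)]
8. not Dia (a or (a implies not b)), v   [neg-Box-rule on 5: fresh world v, uRv]
9. not a, v   [neg-Dia-rule on 3 via uRv]
Accessibility: uRv
Complete open branch: countermodel on a K-frame, so not valid in K.
T-tableau for the negation not (((a or (a implies not b)) implies Box Dia (a or (a implies not b))) or Dia a):
1. not (((a or (a implies not b)) implies Box Dia (a or (a implies not b))) or Dia a), u
2. not ((a or (a implies not b)) implies Box Dia (a or (a implies not b))), u   [neg-or-rule on 1]
3. not Dia a, u   [neg-or-rule on 1]
4. a or (a implies not b), u   [neg-implies-rule on 2]
5. not Box Dia (a or (a implies not b)), u   [neg-implies-rule on 2]
6. not a, u   [neg-Dia-rule on 3 via uRu]
7. a implies not b, u   [or-rule on 4 (branches; this branch)]
8. not b, u   [implies-rule on 7 (branches; this branch)]
9. not Dia (a or (a implies not b)), v   [neg-Box-rule on 5: fresh world v, uRv]
10. not a, v   [neg-Dia-rule on 3 via uRv]
11. not (a or (a implies not b)), v   [neg-Dia-rule on 9 via vRv]
12. not (a implies not b), v   [neg-or-rule on 11]
13. a, v   [neg-implies-rule on 12]
14. b, v   [neg-implies-rule on 12]
Accessibility: uRu, uRv, vRv
Branch closes: a and not a both at v.
Every branch closes (one shown): valid in T, hence also in S4, S5 (every theorem of T is a theorem of S4 and S5).

T, S4, S5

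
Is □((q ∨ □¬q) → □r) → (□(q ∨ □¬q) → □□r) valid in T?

Valid in T

Tableau for the negation ¬(□((q ∨ □¬q) → □r) → (□(q ∨ □¬q) → □□r)):
1. ¬(□((q ∨ □¬q) → □r) → (□(q ∨ □¬q) → □□r)), u
2. □((q ∨ □¬q) → □r), u
3. ¬(□(q ∨ □¬q) → □□r), u
4. □(q ∨ □¬q), u
5. ¬□□r, u
6. (q ∨ □¬q) → □r, u
7. q ∨ □¬q, u
8. □r, u
9. r, u
10. □¬q, u
11. ¬q, u
12. ¬□r, v
13. (q ∨ □¬q) → □r, v
14. q ∨ □¬q, v
15. r, v
16. ¬q, v
17. ¬(q ∨ □¬q), v
18. ¬□¬q, v
19. □¬q, v
20. ¬r, w
21. ¬q, w
22. q, x
23. ¬q, x
Accessibility: uRu, uRv, vRv, vRw, vRx, wRw, xRx
Branch closes: q and ¬q both at x.
All branches of the negation close; one closing branch shown above.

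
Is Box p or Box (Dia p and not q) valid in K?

Not valid

Tableau for the negation not (Box p or Box (Dia p and not q)):
1. not (Box p or Box (Dia p and not q)), w0
2. not Box p, w0
3. not Box (Dia p and not q), w0
4. not p, w1
5. not (Dia p and not q), w2
6. q, w2
Accessibility: w0Rw1, w0Rw2
The negation has an open branch (countermodel exists).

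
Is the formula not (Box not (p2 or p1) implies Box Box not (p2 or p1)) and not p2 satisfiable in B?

1. not (Box not (p2 or p1) implies Box Box not (p2 or p1)) and not p2, u
2. not (Box not (p2 or p1) implies Box Box not (p2 or p1)), u
3. not p2, u
4. Box not (p2 or p1), u
5. not Box Box not (p2 or p1), u
6. not (p2 or p1), u
7. not p1, u
8. not Box not (p2 or p1), v
9. not (p2 or p1), v
10. not p2, v
11. not p1, v
12. p2 or p1, w
13. p1, w
Accessibility: uRu, uRv, vRu, vRv, vRw, wRv, wRw

Satisfiable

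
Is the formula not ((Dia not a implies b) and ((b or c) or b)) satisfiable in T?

1. not ((Dia not a implies b) and ((b or c) or b)), w0
2. not ((b or c) or b), w0   [neg-and-rule on 1 (branches; this branch)]
3. not (b or c), w0   [neg-or-rule on 2]
4. not b, w0   [neg-or-rule on 2]
5. not c, w0   [neg-or-rule on 3]
Accessibility: w0Rw0

Satisfiable (open branch found)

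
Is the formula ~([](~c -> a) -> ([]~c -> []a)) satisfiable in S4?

Unsatisfiable

1. ~([](~c -> a) -> ([]~c -> []a)), w0
2. [](~c -> a), w0
3. ~([]~c -> []a), w0
4. []~c, w0
5. ~[]a, w0
6. ~c -> a, w0
7. ~c, w0
8. a, w0
9. ~a, w1
10. ~c -> a, w1
11. ~c, w1
12. a, w1
Accessibility: w0Rw0, w0Rw1, w1Rw1
Branch closes: a and ~a both at w1.
(One branch shown.) All branches close.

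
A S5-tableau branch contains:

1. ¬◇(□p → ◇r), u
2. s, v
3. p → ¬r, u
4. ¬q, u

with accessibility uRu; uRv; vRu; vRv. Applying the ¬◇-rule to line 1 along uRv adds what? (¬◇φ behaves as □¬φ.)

¬(□p → ◇r), v

¬◇φ behaves as □¬φ: propagate the negated body to each accessible world.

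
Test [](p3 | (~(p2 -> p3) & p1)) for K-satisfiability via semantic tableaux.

1. [](p3 | (~(p2 -> p3) & p1)), 0

Satisfiable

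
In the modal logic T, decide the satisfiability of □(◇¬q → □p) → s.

1. □(◇¬q → □p) → s, 0
2. s, 0   [→-rule on 1 (branches; this branch)]
Accessibility: 0R0

Satisfiable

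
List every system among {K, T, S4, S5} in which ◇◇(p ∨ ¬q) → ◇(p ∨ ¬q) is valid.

S4, S5

S4-tableau for the negation ¬(◇◇(p ∨ ¬q) → ◇(p ∨ ¬q)):
1. ¬(◇◇(p ∨ ¬q) → ◇(p ∨ ¬q)), 0
2. ◇◇(p ∨ ¬q), 0
3. ¬◇(p ∨ ¬q), 0
4. ¬(p ∨ ¬q), 0
5. ¬p, 0
6. q, 0
7. ◇(p ∨ ¬q), 1
8. ¬(p ∨ ¬q), 1
9. ¬p, 1
10. q, 1
11. p ∨ ¬q, 2
12. ¬(p ∨ ¬q), 2
13. ¬p, 2
14. q, 2
15. ¬q, 2
Accessibility: 0R0, 0R1, 0R2, 1R1, 1R2, 2R2
Branch closes: q and ¬q both at 2.
Every branch closes (one shown): valid in S4, hence also in S5 (every theorem of S4 is a theorem of S5).
T-tableau for the negation ¬(◇◇(p ∨ ¬q) → ◇(p ∨ ¬q)):
1. ¬(◇◇(p ∨ ¬q) → ◇(p ∨ ¬q)), 0
2. ◇◇(p ∨ ¬q), 0
3. ¬◇(p ∨ ¬q), 0
4. ¬(p ∨ ¬q), 0
5. ¬p, 0
6. q, 0
7. ◇(p ∨ ¬q), 1
8. ¬(p ∨ ¬q), 1
9. ¬p, 1
10. q, 1
11. p ∨ ¬q, 2
12. ¬q, 2
Accessibility: 0R0, 0R1, 1R1, 1R2, 2R2
Complete open branch: countermodel on a T-frame, so not valid in T, nor in K (the same frame is also a K-frame).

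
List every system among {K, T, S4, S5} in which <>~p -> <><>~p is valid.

K-tableau for the negation ~(<>~p -> <><>~p):
1. ~(<>~p -> <><>~p), 0
2. <>~p, 0   [~->-rule on 1]
3. ~<><>~p, 0   [~->-rule on 1]
4. ~p, 1   [<>-rule on 2: fresh world 1, 0R1]
5. ~<>~p, 1   [~<>-rule on 3 via 0R1]
Accessibility: 0R1
Complete open branch: countermodel on a K-frame, so not valid in K.
T-tableau for the negation ~(<>~p -> <><>~p):
1. ~(<>~p -> <><>~p), 0
2. <>~p, 0   [~->-rule on 1]
3. ~<><>~p, 0   [~->-rule on 1]
4. ~<>~p, 0   [~<>-rule on 3 via 0R0]
5. p, 0   [~<>-rule on 4 via 0R0]
6. ~p, 1   [<>-rule on 2: fresh world 1, 0R1]
7. ~<>~p, 1   [~<>-rule on 3 via 0R1]
8. p, 1   [~<>-rule on 4 via 0R1]
Accessibility: 0R0, 0R1, 1R1
Branch closes: p and ~p both at 1.
Every branch closes (one shown): valid in T, hence also in S4, S5 (every theorem of T is a theorem of S4 and S5).

T, S4, S5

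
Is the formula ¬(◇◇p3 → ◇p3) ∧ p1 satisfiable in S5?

1. ¬(◇◇p3 → ◇p3) ∧ p1, w0
2. ¬(◇◇p3 → ◇p3), w0
3. p1, w0
4. ◇◇p3, w0
5. ¬◇p3, w0
6. ¬p3, w0
7. ◇p3, w1
8. ¬p3, w1
9. p3, w2
10. ¬p3, w2
Accessibility: w0Rw0, w0Rw1, w0Rw2, w1Rw0, w1Rw1, w1Rw2, w2Rw0, w2Rw1, w2Rw2
Branch closes: p3 and ¬p3 both at w2.
All branches of the tableau close; one closing branch shown above.

No, unsatisfiable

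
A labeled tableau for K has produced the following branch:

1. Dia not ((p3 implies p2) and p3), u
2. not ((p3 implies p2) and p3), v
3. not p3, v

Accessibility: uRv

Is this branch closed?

There is no literal clash: for every atom and world, at most one sign appears.

No, open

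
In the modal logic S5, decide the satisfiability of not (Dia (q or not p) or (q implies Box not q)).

1. not (Dia (q or not p) or (q implies Box not q)), 0
2. not Dia (q or not p), 0
3. not (q implies Box not q), 0
4. q, 0
5. not Box not q, 0
6. not (q or not p), 0
7. not q, 0
8. p, 0
Accessibility: 0R0
Branch closes: q and not q both at 0.
Every branch closes; the branch above is one of them.

Unsatisfiable (every branch closes)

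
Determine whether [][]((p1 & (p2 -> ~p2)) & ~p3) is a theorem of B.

Tableau for the negation ~[][]((p1 & (p2 -> ~p2)) & ~p3):
1. ~[][]((p1 & (p2 -> ~p2)) & ~p3), u
2. ~[]((p1 & (p2 -> ~p2)) & ~p3), v   [~[]-rule on 1: fresh world v, uRv]
3. ~((p1 & (p2 -> ~p2)) & ~p3), w   [~[]-rule on 2: fresh world w, vRw]
4. p3, w   [~&-rule on 3 (branches; this branch)]
Accessibility: uRu, uRv, vRu, vRv, vRw, wRv, wRw
The negation has an open branch (countermodel exists).

Not valid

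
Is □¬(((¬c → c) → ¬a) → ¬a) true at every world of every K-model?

Tableau for the negation ¬□¬(((¬c → c) → ¬a) → ¬a):
1. ¬□¬(((¬c → c) → ¬a) → ¬a), 0
2. ((¬c → c) → ¬a) → ¬a, 1
3. ¬a, 1
Accessibility: 0R1
The negation has an open branch (countermodel exists).

Not valid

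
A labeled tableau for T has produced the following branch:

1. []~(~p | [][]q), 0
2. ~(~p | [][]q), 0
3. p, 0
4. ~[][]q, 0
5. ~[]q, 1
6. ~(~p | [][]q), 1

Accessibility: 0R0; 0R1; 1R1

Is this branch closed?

There is no literal clash: for every atom and world, at most one sign appears.

No, open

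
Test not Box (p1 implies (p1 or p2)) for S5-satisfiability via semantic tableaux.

1. not Box (p1 implies (p1 or p2)), 0
2. not (p1 implies (p1 or p2)), 1
3. p1, 1
4. not (p1 or p2), 1
5. not p1, 1
6. not p2, 1
Accessibility: 0R0, 0R1, 1R0, 1R1
Branch closes: p1 and not p1 both at 1.
All branches of the tableau close; one closing branch shown above.

No, unsatisfiable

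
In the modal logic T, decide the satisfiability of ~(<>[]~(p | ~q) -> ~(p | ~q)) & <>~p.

Satisfiable

1. ~(<>[]~(p | ~q) -> ~(p | ~q)) & <>~p, w0
2. ~(<>[]~(p | ~q) -> ~(p | ~q)), w0
3. <>~p, w0
4. <>[]~(p | ~q), w0
5. p | ~q, w0
6. ~q, w0
7. ~p, w1
8. []~(p | ~q), w2
9. ~(p | ~q), w2
10. ~p, w2
11. q, w2
Accessibility: w0Rw0, w0Rw1, w0Rw2, w1Rw1, w2Rw2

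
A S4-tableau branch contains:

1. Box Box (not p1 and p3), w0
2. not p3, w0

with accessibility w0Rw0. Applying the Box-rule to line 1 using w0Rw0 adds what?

Box (not p1 and p3), w0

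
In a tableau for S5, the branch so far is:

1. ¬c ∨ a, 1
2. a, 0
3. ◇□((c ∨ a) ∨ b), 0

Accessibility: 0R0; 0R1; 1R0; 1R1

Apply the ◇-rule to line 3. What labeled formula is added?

a fresh world 2 with 0R2, and □((c ∨ a) ∨ b) at 2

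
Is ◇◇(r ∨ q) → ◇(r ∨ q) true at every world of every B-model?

Invalid (countermodel exists)

Tableau for the negation ¬(◇◇(r ∨ q) → ◇(r ∨ q)):
1. ¬(◇◇(r ∨ q) → ◇(r ∨ q)), u
2. ◇◇(r ∨ q), u
3. ¬◇(r ∨ q), u
4. ¬(r ∨ q), u
5. ¬r, u
6. ¬q, u
7. ◇(r ∨ q), v
8. ¬(r ∨ q), v
9. ¬r, v
10. ¬q, v
11. r ∨ q, w
12. q, w
Accessibility: uRu, uRv, vRu, vRv, vRw, wRv, wRw
The negation has an open branch (countermodel exists).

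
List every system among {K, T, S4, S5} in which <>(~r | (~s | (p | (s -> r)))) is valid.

T, S4, S5

T-tableau for the negation ~<>(~r | (~s | (p | (s -> r)))):
1. ~<>(~r | (~s | (p | (s -> r)))), w0
2. ~(~r | (~s | (p | (s -> r)))), w0
3. r, w0
4. ~(~s | (p | (s -> r))), w0
5. s, w0
6. ~(p | (s -> r)), w0
7. ~p, w0
8. ~(s -> r), w0
9. ~r, w0
Accessibility: w0Rw0
Branch closes: r and ~r both at w0.
Every branch closes (one shown): valid in T, hence also in S4, S5 (every theorem of T is a theorem of S4 and S5).
K-tableau for the negation ~<>(~r | (~s | (p | (s -> r)))):
1. ~<>(~r | (~s | (p | (s -> r)))), w0
Complete open branch: countermodel on a K-frame, so not valid in K.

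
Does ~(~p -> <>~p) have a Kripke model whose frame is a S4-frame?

1. ~(~p -> <>~p), 0
2. ~p, 0
3. ~<>~p, 0
4. p, 0
Accessibility: 0R0
Branch closes: p and ~p both at 0.
All branches of the tableau close; one closing branch shown above.

Unsatisfiable (every branch closes)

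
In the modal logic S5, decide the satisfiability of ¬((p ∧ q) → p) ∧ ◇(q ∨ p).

No, unsatisfiable

1. ¬((p ∧ q) → p) ∧ ◇(q ∨ p), u
2. ¬((p ∧ q) → p), u
3. ◇(q ∨ p), u
4. p ∧ q, u
5. ¬p, u
6. p, u
7. q, u
Accessibility: uRu
Branch closes: p and ¬p both at u.
All branches of the tableau close; one closing branch shown above.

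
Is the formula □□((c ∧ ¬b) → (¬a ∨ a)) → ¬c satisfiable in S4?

Satisfiable

1. □□((c ∧ ¬b) → (¬a ∨ a)) → ¬c, 0
2. ¬c, 0
Accessibility: 0R0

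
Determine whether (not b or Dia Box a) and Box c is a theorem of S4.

Tableau for the negation not ((not b or Dia Box a) and Box c):
1. not ((not b or Dia Box a) and Box c), u
2. not Box c, u
3. not c, v
Accessibility: uRu, uRv, vRv
The negation has an open branch (countermodel exists).

Not valid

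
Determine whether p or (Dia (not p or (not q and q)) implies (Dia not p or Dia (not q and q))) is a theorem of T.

Tableau for the negation not (p or (Dia (not p or (not q and q)) implies (Dia not p or Dia (not q and q)))):
1. not (p or (Dia (not p or (not q and q)) implies (Dia not p or Dia (not q and q)))), w0
2. not p, w0
3. not (Dia (not p or (not q and q)) implies (Dia not p or Dia (not q and q))), w0
4. Dia (not p or (not q and q)), w0
5. not (Dia not p or Dia (not q and q)), w0
6. not Dia not p, w0
7. not Dia (not q and q), w0
8. p, w0
Accessibility: w0Rw0
Branch closes: p and not p both at w0.
Every branch of the negation's tableau closes; the branch above is one of them.

Yes, valid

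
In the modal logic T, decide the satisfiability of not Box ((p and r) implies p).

1. not Box ((p and r) implies p), u
2. not ((p and r) implies p), v
3. p and r, v
4. not p, v
5. p, v
6. r, v
Accessibility: uRu, uRv, vRv
Branch closes: p and not p both at v.
(One branch shown.) All branches close.

No, unsatisfiable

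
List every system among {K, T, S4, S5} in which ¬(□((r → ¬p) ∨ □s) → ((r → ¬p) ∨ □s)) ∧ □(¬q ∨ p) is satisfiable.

T-tableau for the formula:
1. ¬(□((r → ¬p) ∨ □s) → ((r → ¬p) ∨ □s)) ∧ □(¬q ∨ p), w0
2. ¬(□((r → ¬p) ∨ □s) → ((r → ¬p) ∨ □s)), w0   [∧-rule on 1]
3. □(¬q ∨ p), w0   [∧-rule on 1]
4. □((r → ¬p) ∨ □s), w0   [¬→-rule on 2]
5. ¬((r → ¬p) ∨ □s), w0   [¬→-rule on 2]
6. ¬(r → ¬p), w0   [¬∨-rule on 5]
7. ¬□s, w0   [¬∨-rule on 5]
8. r, w0   [¬→-rule on 6]
9. p, w0   [¬→-rule on 6]
10. ¬q ∨ p, w0   [□-rule on 3 via w0Rw0]
11. (r → ¬p) ∨ □s, w0   [□-rule on 4 via w0Rw0]
12. □s, w0   [∨-rule on 11 (branches; this branch)]
13. s, w0   [□-rule on 12 via w0Rw0]
14. ¬s, w1   [¬□-rule on 7: fresh world w1, w0Rw1]
15. ¬q ∨ p, w1   [□-rule on 3 via w0Rw1]
16. (r → ¬p) ∨ □s, w1   [□-rule on 4 via w0Rw1]
17. s, w1   [□-rule on 12 via w0Rw1]
Accessibility: w0Rw0, w0Rw1, w1Rw1
Branch closes: s and ¬s both at w1.
Every branch closes (one shown): unsatisfiable in T, hence also in S4, S5 (every S4/S5-frame is a T-frame).
K-tableau for the formula:
1. ¬(□((r → ¬p) ∨ □s) → ((r → ¬p) ∨ □s)) ∧ □(¬q ∨ p), w0
2. ¬(□((r → ¬p) ∨ □s) → ((r → ¬p) ∨ □s)), w0   [∧-rule on 1]
3. □(¬q ∨ p), w0   [∧-rule on 1]
4. □((r → ¬p) ∨ □s), w0   [¬→-rule on 2]
5. ¬((r → ¬p) ∨ □s), w0   [¬→-rule on 2]
6. ¬(r → ¬p), w0   [¬∨-rule on 5]
7. ¬□s, w0   [¬∨-rule on 5]
8. r, w0   [¬→-rule on 6]
9. p, w0   [¬→-rule on 6]
10. ¬s, w1   [¬□-rule on 7: fresh world w1, w0Rw1]
11. ¬q ∨ p, w1   [□-rule on 3 via w0Rw1]
12. (r → ¬p) ∨ □s, w1   [□-rule on 4 via w0Rw1]
13. p, w1   [∨-rule on 11 (branches; this branch)]
14. □s, w1   [∨-rule on 12 (branches; this branch)]
Accessibility: w0Rw1
Complete open branch: satisfiable in K.

K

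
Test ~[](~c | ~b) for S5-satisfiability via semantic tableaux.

1. ~[](~c | ~b), 0
2. ~(~c | ~b), 1
3. c, 1
4. b, 1
Accessibility: 0R0, 0R1, 1R0, 1R1

Satisfiable (open branch found)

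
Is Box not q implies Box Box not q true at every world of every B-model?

Invalid (countermodel exists)

Tableau for the negation not (Box not q implies Box Box not q):
1. not (Box not q implies Box Box not q), w0
2. Box not q, w0   [neg-implies-rule on 1]
3. not Box Box not q, w0   [neg-implies-rule on 1]
4. not q, w0   [Box-rule on 2 via w0Rw0]
5. not Box not q, w1   [neg-Box-rule on 3: fresh world w1, w0Rw1]
6. not q, w1   [Box-rule on 2 via w0Rw1]
7. q, w2   [neg-Box-rule on 5: fresh world w2, w1Rw2]
Accessibility: w0Rw0, w0Rw1, w1Rw0, w1Rw1, w1Rw2, w2Rw1, w2Rw2
The negation has an open branch (countermodel exists).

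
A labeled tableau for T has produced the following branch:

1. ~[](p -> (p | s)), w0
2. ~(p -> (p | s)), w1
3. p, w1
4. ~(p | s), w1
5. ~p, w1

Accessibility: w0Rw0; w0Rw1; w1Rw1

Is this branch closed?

Closed

Both p and ~p appear at w1.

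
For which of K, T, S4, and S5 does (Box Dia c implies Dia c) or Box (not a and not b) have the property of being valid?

T-tableau for the negation not ((Box Dia c implies Dia c) or Box (not a and not b)):
1. not ((Box Dia c implies Dia c) or Box (not a and not b)), 0
2. not (Box Dia c implies Dia c), 0
3. not Box (not a and not b), 0
4. Box Dia c, 0
5. not Dia c, 0
6. Dia c, 0
7. not c, 0
8. not (not a and not b), 1
9. Dia c, 1
10. not c, 1
11. b, 1
12. c, 2
13. Dia c, 2
14. not c, 2
Accessibility: 0R0, 0R1, 0R2, 1R1, 2R2
Branch closes: c and not c both at 2.
Every branch closes (one shown): valid in T, hence also in S4, S5 (every theorem of T is a theorem of S4 and S5).
K-tableau for the negation not ((Box Dia c implies Dia c) or Box (not a and not b)):
1. not ((Box Dia c implies Dia c) or Box (not a and not b)), 0
2. not (Box Dia c implies Dia c), 0
3. not Box (not a and not b), 0
4. Box Dia c, 0
5. not Dia c, 0
6. not (not a and not b), 1
7. Dia c, 1
8. not c, 1
9. b, 1
10. c, 2
Accessibility: 0R1, 1R2
Complete open branch: countermodel on a K-frame, so not valid in K.

T, S4, S5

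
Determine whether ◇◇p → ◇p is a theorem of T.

No, not valid

Tableau for the negation ¬(◇◇p → ◇p):
1. ¬(◇◇p → ◇p), w0
2. ◇◇p, w0   [¬→-rule on 1]
3. ¬◇p, w0   [¬→-rule on 1]
4. ¬p, w0   [¬◇-rule on 3 via w0Rw0]
5. ◇p, w1   [◇-rule on 2: fresh world w1, w0Rw1]
6. ¬p, w1   [¬◇-rule on 3 via w0Rw1]
7. p, w2   [◇-rule on 5: fresh world w2, w1Rw2]
Accessibility: w0Rw0, w0Rw1, w1Rw1, w1Rw2, w2Rw2
The negation has an open branch (countermodel exists).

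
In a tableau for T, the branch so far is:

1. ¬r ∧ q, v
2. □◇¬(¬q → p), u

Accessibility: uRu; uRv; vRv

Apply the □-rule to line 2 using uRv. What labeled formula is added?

◇¬(¬q → p), v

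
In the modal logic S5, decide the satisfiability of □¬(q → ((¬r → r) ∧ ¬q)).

1. □¬(q → ((¬r → r) ∧ ¬q)), 0
2. ¬(q → ((¬r → r) ∧ ¬q)), 0
3. q, 0
4. ¬((¬r → r) ∧ ¬q), 0
Accessibility: 0R0

Yes, satisfiable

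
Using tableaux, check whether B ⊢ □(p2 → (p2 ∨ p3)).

Tableau for the negation ¬□(p2 → (p2 ∨ p3)):
1. ¬□(p2 → (p2 ∨ p3)), w0
2. ¬(p2 → (p2 ∨ p3)), w1   [¬□-rule on 1: fresh world w1, w0Rw1]
3. p2, w1   [¬→-rule on 2]
4. ¬(p2 ∨ p3), w1   [¬→-rule on 2]
5. ¬p2, w1   [¬∨-rule on 4]
6. ¬p3, w1   [¬∨-rule on 4]
Accessibility: w0Rw0, w0Rw1, w1Rw0, w1Rw1
Branch closes: p2 and ¬p2 both at w1.
Every branch of the negation's tableau closes; the branch above is one of them.

Valid in B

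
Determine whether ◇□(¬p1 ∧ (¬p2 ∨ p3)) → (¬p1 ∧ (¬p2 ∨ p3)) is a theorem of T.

Not valid

Tableau for the negation ¬(◇□(¬p1 ∧ (¬p2 ∨ p3)) → (¬p1 ∧ (¬p2 ∨ p3))):
1. ¬(◇□(¬p1 ∧ (¬p2 ∨ p3)) → (¬p1 ∧ (¬p2 ∨ p3))), w0
2. ◇□(¬p1 ∧ (¬p2 ∨ p3)), w0
3. ¬(¬p1 ∧ (¬p2 ∨ p3)), w0
4. ¬(¬p2 ∨ p3), w0
5. p2, w0
6. ¬p3, w0
7. □(¬p1 ∧ (¬p2 ∨ p3)), w1
8. ¬p1 ∧ (¬p2 ∨ p3), w1
9. ¬p1, w1
10. ¬p2 ∨ p3, w1
11. p3, w1
Accessibility: w0Rw0, w0Rw1, w1Rw1
The negation has an open branch (countermodel exists).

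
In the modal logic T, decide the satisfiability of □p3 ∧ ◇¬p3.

1. □p3 ∧ ◇¬p3, 0
2. □p3, 0
3. ◇¬p3, 0
4. p3, 0
5. ¬p3, 1
6. p3, 1
Accessibility: 0R0, 0R1, 1R1
Branch closes: p3 and ¬p3 both at 1.
All branches of the tableau close; one closing branch shown above.

Unsatisfiable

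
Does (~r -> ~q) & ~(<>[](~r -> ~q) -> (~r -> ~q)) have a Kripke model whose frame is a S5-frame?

Unsatisfiable

1. (~r -> ~q) & ~(<>[](~r -> ~q) -> (~r -> ~q)), 0
2. ~r -> ~q, 0   [&-rule on 1]
3. ~(<>[](~r -> ~q) -> (~r -> ~q)), 0   [&-rule on 1]
4. <>[](~r -> ~q), 0   [~->-rule on 3]
5. ~(~r -> ~q), 0   [~->-rule on 3]
6. ~r, 0   [~->-rule on 5]
7. q, 0   [~->-rule on 5]
8. ~q, 0   [->-rule on 2 (branches; this branch)]
Accessibility: 0R0
Branch closes: q and ~q both at 0.
Every branch closes; the branch above is one of them.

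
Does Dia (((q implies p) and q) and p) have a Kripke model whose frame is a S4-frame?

Satisfiable (open branch found)

1. Dia (((q implies p) and q) and p), w0
2. ((q implies p) and q) and p, w1
3. (q implies p) and q, w1
4. p, w1
5. q implies p, w1
6. q, w1
Accessibility: w0Rw0, w0Rw1, w1Rw1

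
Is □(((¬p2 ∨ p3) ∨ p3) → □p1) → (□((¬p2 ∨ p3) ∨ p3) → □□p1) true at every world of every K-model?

Tableau for the negation ¬(□(((¬p2 ∨ p3) ∨ p3) → □p1) → (□((¬p2 ∨ p3) ∨ p3) → □□p1)):
1. ¬(□(((¬p2 ∨ p3) ∨ p3) → □p1) → (□((¬p2 ∨ p3) ∨ p3) → □□p1)), u
2. □(((¬p2 ∨ p3) ∨ p3) → □p1), u   [¬→-rule on 1]
3. ¬(□((¬p2 ∨ p3) ∨ p3) → □□p1), u   [¬→-rule on 1]
4. □((¬p2 ∨ p3) ∨ p3), u   [¬→-rule on 3]
5. ¬□□p1, u   [¬→-rule on 3]
6. ¬□p1, v   [¬□-rule on 5: fresh world v, uRv]
7. ((¬p2 ∨ p3) ∨ p3) → □p1, v   [□-rule on 2 via uRv]
8. (¬p2 ∨ p3) ∨ p3, v   [□-rule on 4 via uRv]
9. □p1, v   [→-rule on 7 (branches; this branch)]
10. ¬p2 ∨ p3, v   [∨-rule on 8 (branches; this branch)]
11. p3, v   [∨-rule on 10 (branches; this branch)]
12. ¬p1, w   [¬□-rule on 6: fresh world w, vRw]
13. p1, w   [□-rule on 9 via vRw]
Accessibility: uRv, vRw
Branch closes: p1 and ¬p1 both at w.
Every branch of the negation's tableau closes; the branch above is one of them.

Yes, valid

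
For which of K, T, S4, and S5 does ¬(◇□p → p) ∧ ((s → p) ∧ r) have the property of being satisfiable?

K, T, S4

S4-tableau for the formula:
1. ¬(◇□p → p) ∧ ((s → p) ∧ r), 0
2. ¬(◇□p → p), 0
3. (s → p) ∧ r, 0
4. ◇□p, 0
5. ¬p, 0
6. s → p, 0
7. r, 0
8. ¬s, 0
9. □p, 1
10. p, 1
Accessibility: 0R0, 0R1, 1R1
Complete open branch: satisfiable in S4, hence also in K, T (this S4-model is also a K-model and a T-model).
S5-tableau for the formula:
1. ¬(◇□p → p) ∧ ((s → p) ∧ r), 0
2. ¬(◇□p → p), 0
3. (s → p) ∧ r, 0
4. ◇□p, 0
5. ¬p, 0
6. s → p, 0
7. r, 0
8. ¬s, 0
9. □p, 1
10. p, 0
Accessibility: 0R0, 0R1, 1R0, 1R1
Branch closes: p and ¬p both at 0.
Every branch closes (one shown): unsatisfiable in S5.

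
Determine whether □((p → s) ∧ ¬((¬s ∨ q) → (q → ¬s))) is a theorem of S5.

Tableau for the negation ¬□((p → s) ∧ ¬((¬s ∨ q) → (q → ¬s))):
1. ¬□((p → s) ∧ ¬((¬s ∨ q) → (q → ¬s))), 0
2. ¬((p → s) ∧ ¬((¬s ∨ q) → (q → ¬s))), 1
3. (¬s ∨ q) → (q → ¬s), 1
4. q → ¬s, 1
5. ¬s, 1
Accessibility: 0R0, 0R1, 1R0, 1R1
The negation has an open branch (countermodel exists).

Not valid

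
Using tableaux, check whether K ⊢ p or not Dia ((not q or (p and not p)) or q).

Not valid

Tableau for the negation not (p or not Dia ((not q or (p and not p)) or q)):
1. not (p or not Dia ((not q or (p and not p)) or q)), w0
2. not p, w0
3. Dia ((not q or (p and not p)) or q), w0
4. (not q or (p and not p)) or q, w1
5. q, w1
Accessibility: w0Rw1
The negation has an open branch (countermodel exists).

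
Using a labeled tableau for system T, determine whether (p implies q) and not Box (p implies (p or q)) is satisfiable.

1. (p implies q) and not Box (p implies (p or q)), 0
2. p implies q, 0   [and-rule on 1]
3. not Box (p implies (p or q)), 0   [and-rule on 1]
4. q, 0   [implies-rule on 2 (branches; this branch)]
5. not (p implies (p or q)), 1   [neg-Box-rule on 3: fresh world 1, 0R1]
6. p, 1   [neg-implies-rule on 5]
7. not (p or q), 1   [neg-implies-rule on 5]
8. not p, 1   [neg-or-rule on 7]
9. not q, 1   [neg-or-rule on 7]
Accessibility: 0R0, 0R1, 1R1
Branch closes: p and not p both at 1.
(One branch shown.) All branches close.

No, unsatisfiable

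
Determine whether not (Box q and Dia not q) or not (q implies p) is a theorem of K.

Tableau for the negation not (not (Box q and Dia not q) or not (q implies p)):
1. not (not (Box q and Dia not q) or not (q implies p)), u
2. Box q and Dia not q, u   [neg-or-rule on 1]
3. q implies p, u   [neg-or-rule on 1]
4. Box q, u   [and-rule on 2]
5. Dia not q, u   [and-rule on 2]
6. p, u   [implies-rule on 3 (branches; this branch)]
7. not q, v   [Dia-rule on 5: fresh world v, uRv]
8. q, v   [Box-rule on 4 via uRv]
Accessibility: uRv
Branch closes: q and not q both at v.
Every branch of the negation's tableau closes; the branch above is one of them.

Yes, valid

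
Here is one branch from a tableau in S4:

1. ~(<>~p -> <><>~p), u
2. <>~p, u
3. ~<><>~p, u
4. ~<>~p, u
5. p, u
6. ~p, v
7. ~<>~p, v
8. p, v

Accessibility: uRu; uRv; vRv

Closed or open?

Both p and ~p appear at v.

Yes, closed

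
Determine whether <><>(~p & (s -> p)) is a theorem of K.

No, not valid

Tableau for the negation ~<><>(~p & (s -> p)):
1. ~<><>(~p & (s -> p)), u
The negation has an open branch (countermodel exists).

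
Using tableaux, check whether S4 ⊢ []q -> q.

Valid

Tableau for the negation ~([]q -> q):
1. ~([]q -> q), u
2. []q, u   [~->-rule on 1]
3. ~q, u   [~->-rule on 1]
4. q, u   [[]-rule on 2 via uRu]
Accessibility: uRu
Branch closes: q and ~q both at u.
Every branch of the negation's tableau closes; the branch above is one of them.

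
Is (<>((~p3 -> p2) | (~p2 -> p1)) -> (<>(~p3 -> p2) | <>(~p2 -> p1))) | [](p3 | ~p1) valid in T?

Valid in T

Tableau for the negation ~((<>((~p3 -> p2) | (~p2 -> p1)) -> (<>(~p3 -> p2) | <>(~p2 -> p1))) | [](p3 | ~p1)):
1. ~((<>((~p3 -> p2) | (~p2 -> p1)) -> (<>(~p3 -> p2) | <>(~p2 -> p1))) | [](p3 | ~p1)), 0
2. ~(<>((~p3 -> p2) | (~p2 -> p1)) -> (<>(~p3 -> p2) | <>(~p2 -> p1))), 0
3. ~[](p3 | ~p1), 0
4. <>((~p3 -> p2) | (~p2 -> p1)), 0
5. ~(<>(~p3 -> p2) | <>(~p2 -> p1)), 0
6. ~<>(~p3 -> p2), 0
7. ~<>(~p2 -> p1), 0
8. ~(~p3 -> p2), 0
9. ~p3, 0
10. ~p2, 0
11. ~(~p2 -> p1), 0
12. ~p1, 0
13. ~(p3 | ~p1), 1
14. ~p3, 1
15. p1, 1
16. ~(~p3 -> p2), 1
17. ~p2, 1
18. ~(~p2 -> p1), 1
19. ~p1, 1
Accessibility: 0R0, 0R1, 1R1
Branch closes: p1 and ~p1 both at 1.
All branches of the negation close; one closing branch shown above.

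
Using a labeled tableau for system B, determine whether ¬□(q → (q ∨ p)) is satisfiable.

1. ¬□(q → (q ∨ p)), w0
2. ¬(q → (q ∨ p)), w1
3. q, w1
4. ¬(q ∨ p), w1
5. ¬q, w1
6. ¬p, w1
Accessibility: w0Rw0, w0Rw1, w1Rw0, w1Rw1
Branch closes: q and ¬q both at w1.
Every branch closes; the branch above is one of them.

Unsatisfiable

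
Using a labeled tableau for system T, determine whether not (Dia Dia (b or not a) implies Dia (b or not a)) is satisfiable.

1. not (Dia Dia (b or not a) implies Dia (b or not a)), u
2. Dia Dia (b or not a), u
3. not Dia (b or not a), u
4. not (b or not a), u
5. not b, u
6. a, u
7. Dia (b or not a), v
8. not (b or not a), v
9. not b, v
10. a, v
11. b or not a, w
12. not a, w
Accessibility: uRu, uRv, vRv, vRw, wRw

Satisfiable (open branch found)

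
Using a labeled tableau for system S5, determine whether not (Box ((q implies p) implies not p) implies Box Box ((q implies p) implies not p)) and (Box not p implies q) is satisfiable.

No, unsatisfiable

1. not (Box ((q implies p) implies not p) implies Box Box ((q implies p) implies not p)) and (Box not p implies q), u
2. not (Box ((q implies p) implies not p) implies Box Box ((q implies p) implies not p)), u
3. Box not p implies q, u
4. Box ((q implies p) implies not p), u
5. not Box Box ((q implies p) implies not p), u
6. (q implies p) implies not p, u
7. q, u
8. not (q implies p), u
9. not p, u
10. not Box ((q implies p) implies not p), v
11. (q implies p) implies not p, v
12. not (q implies p), v
13. q, v
14. not p, v
15. not ((q implies p) implies not p), w
16. q implies p, w
17. p, w
18. (q implies p) implies not p, w
19. not (q implies p), w
20. q, w
21. not p, w
Accessibility: uRu, uRv, uRw, vRu, vRv, vRw, wRu, wRv, wRw
Branch closes: p and not p both at w.
(One branch shown.) All branches close.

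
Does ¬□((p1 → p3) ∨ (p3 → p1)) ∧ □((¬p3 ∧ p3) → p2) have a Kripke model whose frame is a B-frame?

No, unsatisfiable

1. ¬□((p1 → p3) ∨ (p3 → p1)) ∧ □((¬p3 ∧ p3) → p2), 0
2. ¬□((p1 → p3) ∨ (p3 → p1)), 0   [∧-rule on 1]
3. □((¬p3 ∧ p3) → p2), 0   [∧-rule on 1]
4. (¬p3 ∧ p3) → p2, 0   [□-rule on 3 via 0R0]
5. ¬(¬p3 ∧ p3), 0   [→-rule on 4 (branches; this branch)]
6. ¬p3, 0   [¬∧-rule on 5 (branches; this branch)]
7. ¬((p1 → p3) ∨ (p3 → p1)), 1   [¬□-rule on 2: fresh world 1, 0R1]
8. ¬(p1 → p3), 1   [¬∨-rule on 7]
9. ¬(p3 → p1), 1   [¬∨-rule on 7]
10. p1, 1   [¬→-rule on 8]
11. ¬p3, 1   [¬→-rule on 8]
12. p3, 1   [¬→-rule on 9]
13. ¬p1, 1   [¬→-rule on 9]
Accessibility: 0R0, 0R1, 1R0, 1R1
Branch closes: p3 and ¬p3 both at 1.
All branches of the tableau close; one closing branch shown above.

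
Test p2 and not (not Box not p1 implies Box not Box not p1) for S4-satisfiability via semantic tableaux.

1. p2 and not (not Box not p1 implies Box not Box not p1), w0
2. p2, w0
3. not (not Box not p1 implies Box not Box not p1), w0
4. not Box not p1, w0
5. not Box not Box not p1, w0
6. p1, w1
7. Box not p1, w2
8. not p1, w2
Accessibility: w0Rw0, w0Rw1, w0Rw2, w1Rw1, w2Rw2

Satisfiable (open branch found)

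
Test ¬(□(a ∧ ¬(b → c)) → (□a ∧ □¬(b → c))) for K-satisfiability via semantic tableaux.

1. ¬(□(a ∧ ¬(b → c)) → (□a ∧ □¬(b → c))), w0
2. □(a ∧ ¬(b → c)), w0   [¬→-rule on 1]
3. ¬(□a ∧ □¬(b → c)), w0   [¬→-rule on 1]
4. ¬□¬(b → c), w0   [¬∧-rule on 3 (branches; this branch)]
5. b → c, w1   [¬□-rule on 4: fresh world w1, w0Rw1]
6. a ∧ ¬(b → c), w1   [□-rule on 2 via w0Rw1]
7. a, w1   [∧-rule on 6]
8. ¬(b → c), w1   [∧-rule on 6]
9. b, w1   [¬→-rule on 8]
10. ¬c, w1   [¬→-rule on 8]
11. c, w1   [→-rule on 5 (branches; this branch)]
Accessibility: w0Rw1
Branch closes: c and ¬c both at w1.
(One branch shown.) All branches close.

No, unsatisfiable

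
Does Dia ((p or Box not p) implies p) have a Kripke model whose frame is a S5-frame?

Yes, satisfiable

1. Dia ((p or Box not p) implies p), u
2. (p or Box not p) implies p, v
3. p, v
Accessibility: uRu, uRv, vRu, vRv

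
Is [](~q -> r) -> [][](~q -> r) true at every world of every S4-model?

Valid in S4

Tableau for the negation ~([](~q -> r) -> [][](~q -> r)):
1. ~([](~q -> r) -> [][](~q -> r)), w0
2. [](~q -> r), w0
3. ~[][](~q -> r), w0
4. ~q -> r, w0
5. r, w0
6. ~[](~q -> r), w1
7. ~q -> r, w1
8. r, w1
9. ~(~q -> r), w2
10. ~q, w2
11. ~r, w2
12. ~q -> r, w2
13. r, w2
Accessibility: w0Rw0, w0Rw1, w0Rw2, w1Rw1, w1Rw2, w2Rw2
Branch closes: r and ~r both at w2.
Every branch of the negation's tableau closes; the branch above is one of them.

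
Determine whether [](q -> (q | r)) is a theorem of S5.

Tableau for the negation ~[](q -> (q | r)):
1. ~[](q -> (q | r)), 0
2. ~(q -> (q | r)), 1   [~[]-rule on 1: fresh world 1, 0R1]
3. q, 1   [~->-rule on 2]
4. ~(q | r), 1   [~->-rule on 2]
5. ~q, 1   [~|-rule on 4]
6. ~r, 1   [~|-rule on 4]
Accessibility: 0R0, 0R1, 1R0, 1R1
Branch closes: q and ~q both at 1.
Every branch of the negation's tableau closes; the branch above is one of them.

Valid in S5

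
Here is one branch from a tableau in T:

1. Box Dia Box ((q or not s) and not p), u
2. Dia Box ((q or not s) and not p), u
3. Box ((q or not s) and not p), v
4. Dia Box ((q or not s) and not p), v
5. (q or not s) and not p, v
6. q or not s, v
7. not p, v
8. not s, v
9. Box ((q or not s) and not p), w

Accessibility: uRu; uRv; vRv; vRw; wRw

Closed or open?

There is no literal clash: for every atom and world, at most one sign appears.

No, open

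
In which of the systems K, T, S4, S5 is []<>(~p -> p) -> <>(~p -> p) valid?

T-tableau for the negation ~([]<>(~p -> p) -> <>(~p -> p)):
1. ~([]<>(~p -> p) -> <>(~p -> p)), 0
2. []<>(~p -> p), 0
3. ~<>(~p -> p), 0
4. <>(~p -> p), 0
5. ~(~p -> p), 0
6. ~p, 0
7. ~p -> p, 1
8. <>(~p -> p), 1
9. ~(~p -> p), 1
10. ~p, 1
11. p, 1
Accessibility: 0R0, 0R1, 1R1
Branch closes: p and ~p both at 1.
Every branch closes (one shown): valid in T, hence also in S4, S5 (every theorem of T is a theorem of S4 and S5).
K-tableau for the negation ~([]<>(~p -> p) -> <>(~p -> p)):
1. ~([]<>(~p -> p) -> <>(~p -> p)), 0
2. []<>(~p -> p), 0
3. ~<>(~p -> p), 0
Complete open branch: countermodel on a K-frame, so not valid in K.

T, S4, S5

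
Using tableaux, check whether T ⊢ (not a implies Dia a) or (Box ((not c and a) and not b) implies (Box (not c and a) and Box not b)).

Tableau for the negation not ((not a implies Dia a) or (Box ((not c and a) and not b) implies (Box (not c and a) and Box not b))):
1. not ((not a implies Dia a) or (Box ((not c and a) and not b) implies (Box (not c and a) and Box not b))), w0
2. not (not a implies Dia a), w0   [neg-or-rule on 1]
3. not (Box ((not c and a) and not b) implies (Box (not c and a) and Box not b)), w0   [neg-or-rule on 1]
4. not a, w0   [neg-implies-rule on 2]
5. not Dia a, w0   [neg-implies-rule on 2]
6. Box ((not c and a) and not b), w0   [neg-implies-rule on 3]
7. not (Box (not c and a) and Box not b), w0   [neg-implies-rule on 3]
8. (not c and a) and not b, w0   [Box-rule on 6 via w0Rw0]
9. not c and a, w0   [and-rule on 8]
10. not b, w0   [and-rule on 8]
11. not c, w0   [and-rule on 9]
12. a, w0   [and-rule on 9]
Accessibility: w0Rw0
Branch closes: a and not a both at w0.
All branches of the negation close; one closing branch shown above.

Valid in T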